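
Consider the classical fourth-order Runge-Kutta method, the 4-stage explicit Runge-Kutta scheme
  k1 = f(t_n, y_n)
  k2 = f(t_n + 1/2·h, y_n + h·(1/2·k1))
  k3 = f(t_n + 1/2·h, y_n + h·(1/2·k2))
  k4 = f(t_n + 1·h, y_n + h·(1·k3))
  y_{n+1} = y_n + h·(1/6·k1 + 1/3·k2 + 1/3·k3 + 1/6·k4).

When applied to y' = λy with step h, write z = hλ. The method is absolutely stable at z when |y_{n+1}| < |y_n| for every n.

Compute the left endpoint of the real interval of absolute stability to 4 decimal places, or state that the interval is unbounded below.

Test eqn y'=λy, z=hλ:
  order 4, 4-stage ⇒ R(z)=1+z+z^2/2+z^3/6+z^4/24
  (e.g. R(-0.64)=0.52810, |R|=0.52810)

Solve |R(x)|<1 on ℝ⁻.
x=-0.64: |R|=0.5281
|R(-2.2)|=0.4214 |R(-1.28)|=0.3015 |R(-0.74)|=0.4788
Bisect:
  x_lo=-3.1906 |R|=1.8038  x_hi=-0.0570 |R|=0.9446
  mid=-1.62378 |R|=0.27066 →hi
  mid=-2.40717 |R|=0.56434 →hi
  mid=-2.79886 |R|=1.02064 →lo
  mid=-2.60301 |R|=0.75820 →hi
  mid=-2.70094 |R|=0.88009 →hi
  mid=-2.74990 |R|=0.94793 →hi
  mid=-2.77438 |R|=0.98367 →hi
  mid=-2.78662 |R|=1.00200 →lo
  mid=-2.78050 |R|=0.99279 →hi
  ...
  [-2.78547,-2.78528] ⇒ x*=-2.7853
Stable set (-2.7853, 0).

left endpoint -2.7853.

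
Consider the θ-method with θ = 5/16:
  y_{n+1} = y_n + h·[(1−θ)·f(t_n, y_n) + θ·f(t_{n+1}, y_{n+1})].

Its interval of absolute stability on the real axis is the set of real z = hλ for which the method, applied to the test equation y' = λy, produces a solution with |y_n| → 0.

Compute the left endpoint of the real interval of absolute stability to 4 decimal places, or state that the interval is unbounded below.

left endpoint -5.3333.

With y'=λy (z=hλ):
  y_{n+1} = y_n + z·[11/16·y_n + 5/16·y_{n+1}] ⇒ (1 − 5/16z)y_{n+1} = (1 + 11/16z)y_n
  so R(z) = (1 + 11/16z)/(1 − 5/16z).

Find x<0 with |R(x)|<1.
x=-1.03: |R|=0.2208
R=−1: 1+11/16x = −1+5/16x ⇒ -3/8x=2 ⇒ x=2/(-3/8)=-5.3333
Confirm numerically:
  x=-4.421: |R|=0.85634 <1
  x=-4.227: |R|=0.82125 <1
  x=-4.045: |R|=0.78661 <1
  x=-3.092: |R|=0.57254 <1
  x=-5.921: |R|=1.07732 >1
  x=-5.920: |R|=1.07719 >1
  x=-5.599: |R|=1.03623 >1
Interval (-5.3333, 0).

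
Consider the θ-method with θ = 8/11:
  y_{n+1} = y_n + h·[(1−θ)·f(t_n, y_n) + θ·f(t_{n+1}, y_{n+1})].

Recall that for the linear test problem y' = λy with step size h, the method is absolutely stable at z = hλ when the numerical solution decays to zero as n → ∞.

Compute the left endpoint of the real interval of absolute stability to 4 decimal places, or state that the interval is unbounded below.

Test eqn y'=λy, z=hλ:
  y_{n+1} = y_n + z·[3/11·y_n + 8/11·y_{n+1}] ⇒ (1 − 8/11z)y_{n+1} = (1 + 3/11z)y_n
  Hence R(z) = (1 + 3/11z)/(1 − 8/11z).

Find x<0 with |R(x)|<1.
x=-1.04: |R|=0.4079
x=-2: |R|=0.1852
x=-10: |R|=0.2088
x=-100: |R|=0.3564
θ=8/11≥1/2 ⇒ |1+3/11x|<|1−8/11x| ∀x<0 ⇒ stable on all of ℝ⁻.

interval (−∞, 0).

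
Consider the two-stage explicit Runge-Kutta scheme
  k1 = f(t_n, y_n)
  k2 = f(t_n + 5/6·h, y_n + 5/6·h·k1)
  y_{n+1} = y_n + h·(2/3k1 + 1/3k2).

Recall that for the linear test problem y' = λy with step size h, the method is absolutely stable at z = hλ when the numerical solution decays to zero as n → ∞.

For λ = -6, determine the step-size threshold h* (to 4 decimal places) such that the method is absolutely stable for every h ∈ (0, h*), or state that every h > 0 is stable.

Set f=λy, z=hλ:
  k1=λy_n ⇒ h·k1=z·y_n;  k2=λ(1+5/6z)y_n ⇒ h·k2=z(1+5/6z)y_n
  y_{n+1}/y_n = 1 + 2/3z + 1/3z(1+5/6z) = 1 + z + 5/18z²
  Hence R(z) = 1 + z + 5/18z².

Need |R(x)|<1, x<0.
x=-0.3: |R|=0.7250
R=1: x+5/18x²=0 ⇒ x=−18/5=-3.6000; min R=1−1/(4·5/18)=0.1000>−1
Confirm numerically:
  x=-2.080: |R|=0.12178 <1
  x=-2.054: |R|=0.11792 <1
  x=-1.890: |R|=0.10225 <1
  x=-1.810: |R|=0.10003 <1
  x=-4.095: |R|=1.56306 >1
  x=-4.012: |R|=1.45915 >1
  x=-3.873: |R|=1.29370 >1
Interval (-3.6000, 0).

(-3.6000,0); λ=-6 ⇒ h* = (18/5)/6 = 0.6000.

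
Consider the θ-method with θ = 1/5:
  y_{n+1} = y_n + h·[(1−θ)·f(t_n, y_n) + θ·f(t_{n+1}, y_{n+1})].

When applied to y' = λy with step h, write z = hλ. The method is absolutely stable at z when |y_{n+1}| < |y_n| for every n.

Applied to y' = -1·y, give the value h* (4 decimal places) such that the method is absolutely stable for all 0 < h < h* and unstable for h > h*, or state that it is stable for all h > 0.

With y'=λy (z=hλ):
  y_{n+1} = y_n + z·[4/5·y_n + 1/5·y_{n+1}] ⇒ (1 − 1/5z)y_{n+1} = (1 + 4/5z)y_n
  R(z) = (1 + 4/5z)/(1 − 1/5z).

Boundary: |R(x)|=1, x<0.
x=-0.36: |R|=0.6642
R=−1: 1+4/5x = −1+1/5x ⇒ -3/5x=2 ⇒ x=2/(-3/5)=-3.3333
Confirm numerically:
  x=-2.298: |R|=0.57440 <1
  x=-1.717: |R|=0.27810 <1
  x=-1.410: |R|=0.09984 <1
  x=-3.909: |R|=1.19385 >1
  x=-3.884: |R|=1.18595 >1
  x=-3.803: |R|=1.16006 >1
So |R|<1 on (-3.3333, 0).

(-3.3333,0); λ=-1 ⇒ h* = (10/3)/1 = 3.3333.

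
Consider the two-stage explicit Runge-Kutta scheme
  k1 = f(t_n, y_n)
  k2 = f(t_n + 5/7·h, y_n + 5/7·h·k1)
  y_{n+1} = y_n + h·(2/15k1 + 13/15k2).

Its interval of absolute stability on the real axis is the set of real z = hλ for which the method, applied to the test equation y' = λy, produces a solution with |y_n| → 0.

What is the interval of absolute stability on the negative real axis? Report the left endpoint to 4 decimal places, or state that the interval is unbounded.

On y'=λy, z=hλ:
  k1=λy_n ⇒ h·k1=z·y_n;  k2=λ(1+5/7z)y_n ⇒ h·k2=z(1+5/7z)y_n
  y_{n+1}/y_n = 1 + 2/15z + 13/15z(1+5/7z) = 1 + z + 13/21z²
  Hence R(z) = 1 + z + 13/21z².

Find x<0 with |R(x)|<1.
x=-1.42: |R|=0.8282
R=1: x+13/21x²=0 ⇒ x=−21/13=-1.6154; min R=1−1/(4·13/21)=0.5962>−1
Confirm numerically:
  x=-1.256: |R|=0.72057 <1
  x=-0.814: |R|=0.59618 <1
  x=-0.777: |R|=0.59674 <1
  x=-0.718: |R|=0.60113 <1
  x=-2.203: |R|=1.80137 >1
  x=-2.087: |R|=1.60930 >1
Interval (-1.6154, 0).

z∈(-1.6154,0).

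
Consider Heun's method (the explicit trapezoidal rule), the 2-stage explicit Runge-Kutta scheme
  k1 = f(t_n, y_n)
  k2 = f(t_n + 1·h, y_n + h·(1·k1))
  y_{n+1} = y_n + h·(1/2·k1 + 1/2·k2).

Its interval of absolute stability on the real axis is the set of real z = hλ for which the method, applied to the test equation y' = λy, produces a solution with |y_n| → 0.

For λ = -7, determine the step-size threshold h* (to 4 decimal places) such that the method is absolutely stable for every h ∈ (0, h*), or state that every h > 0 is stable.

Set f=λy, z=hλ:
  order 2, 2-stage ⇒ R(z)=1+z+z^2/2
  (e.g. R(-0.3)=0.74500, |R|=0.74500)

Solve |R(x)|<1 on ℝ⁻.
x=-0.3: |R|=0.7450
|R(-2.23)|=1.2565 |R(-2.06)|=1.0618 |R(-0.99)|=0.5000
Bisect:
  x_lo=-2.8031 |R|=2.1256  x_hi=-0.3008 |R|=0.7444
  mid=-1.55196 |R|=0.65233 →hi
  mid=-2.17753 |R|=1.19329 →lo
  mid=-1.86475 |R|=0.87389 →hi
  mid=-2.02114 |R|=1.02136 →lo
  mid=-1.94294 |R|=0.94457 →hi
  mid=-1.98204 |R|=0.98220 →hi
  mid=-2.00159 |R|=1.00159 →lo
  mid=-1.99182 |R|=0.99185 →hi
  mid=-1.99670 |R|=0.99671 →hi
  mid=-1.99915 |R|=0.99915 →hi
  ...
  [-2.00006,-1.99991] ⇒ x*=-2.0000
Interval (-2.0000, 0).

(-2.0000,0); λ=-7 ⇒ h* = 0.2857.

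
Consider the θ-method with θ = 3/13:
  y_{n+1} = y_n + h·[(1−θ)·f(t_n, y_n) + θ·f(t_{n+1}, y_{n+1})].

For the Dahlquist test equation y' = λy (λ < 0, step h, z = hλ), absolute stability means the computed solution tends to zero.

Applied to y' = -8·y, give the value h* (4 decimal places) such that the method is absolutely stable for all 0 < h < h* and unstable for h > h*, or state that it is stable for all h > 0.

Set f=λy, z=hλ:
  y_{n+1} = y_n + z·[10/13·y_n + 3/13·y_{n+1}] ⇒ (1 − 3/13z)y_{n+1} = (1 + 10/13z)y_n
  R(z) = (1 + 10/13z)/(1 − 3/13z).

Need |R(x)|<1, x<0.
x=-0.8: |R|=0.3247
R=−1: 1+10/13x = −1+3/13x ⇒ -7/13x=2 ⇒ x=2/(-7/13)=-3.7143
Confirm numerically:
  x=-3.365: |R|=0.89413 <1
  x=-2.189: |R|=0.45434 <1
  x=-1.976: |R|=0.35714 <1
  x=-1.959: |R|=0.34910 <1
  x=-4.300: |R|=1.15830 >1
  x=-4.093: |R|=1.10487 >1
  x=-3.945: |R|=1.06503 >1
So |R|<1 on (-3.7143, 0).

(-3.7143,0); λ=-8 ⇒ h* = (26/7)/8 = 0.4643.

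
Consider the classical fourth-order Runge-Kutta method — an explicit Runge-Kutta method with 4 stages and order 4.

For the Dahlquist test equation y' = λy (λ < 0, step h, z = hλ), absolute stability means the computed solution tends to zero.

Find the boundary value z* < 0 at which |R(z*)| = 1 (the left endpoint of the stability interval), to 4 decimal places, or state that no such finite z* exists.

left endpoint -2.7853.

Test eqn y'=λy, z=hλ:
  order 4, 4-stage ⇒ R(z)=1+z+z^2/2+z^3/6+z^4/24
  (e.g. R(-1.33)=0.29272, |R|=0.29272)

Solve |R(x)|<1 on ℝ⁻.
x=-1.33: |R|=0.2927
|R(-2.51)|=0.6583 |R(-1.62)|=0.2706 |R(-0.85)|=0.4306
Bisect:
  x_lo=-3.2000 |R|=1.8276  x_hi=-0.1580 |R|=0.8538
  mid=-1.67899 |R|=0.27278 →hi
  mid=-2.43948 |R|=0.59210 →hi
  mid=-2.81972 |R|=1.05316 →lo
  mid=-2.62960 |R|=0.78954 →hi
  mid=-2.72466 |R|=0.91237 →hi
  mid=-2.77219 |R|=0.98043 →hi
  mid=-2.79596 |R|=1.01620 →lo
  mid=-2.78407 |R|=0.99816 →hi
  mid=-2.79002 |R|=1.00714 →lo
  mid=-2.78705 |R|=1.00264 →lo
  ...
  [-2.78537,-2.78519] ⇒ x*=-2.7853
So |R|<1 on (-2.7853, 0).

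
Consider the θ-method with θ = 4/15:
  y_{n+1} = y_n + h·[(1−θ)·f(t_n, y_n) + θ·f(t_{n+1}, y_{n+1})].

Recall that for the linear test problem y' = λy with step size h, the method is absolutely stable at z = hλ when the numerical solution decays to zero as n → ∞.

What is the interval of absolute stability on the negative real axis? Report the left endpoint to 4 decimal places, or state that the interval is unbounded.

z∈(-4.2857,0).

On y'=λy, z=hλ:
  y_{n+1} = y_n + z·[11/15·y_n + 4/15·y_{n+1}] ⇒ (1 − 4/15z)y_{n+1} = (1 + 11/15z)y_n
  so R(z) = (1 + 11/15z)/(1 − 4/15z).

Find x<0 with |R(x)|<1.
x=-0.59: |R|=0.4902
R=−1: 1+11/15x = −1+4/15x ⇒ -7/15x=2 ⇒ x=2/(-7/15)=-4.2857
Confirm numerically:
  x=-4.062: |R|=0.94988 <1
  x=-3.727: |R|=0.86923 <1
  x=-3.666: |R|=0.85376 <1
  x=-4.824: |R|=1.10987 >1
  x=-4.729: |R|=1.09149 >1
  x=-4.608: |R|=1.06748 >1
So |R|<1 on (-4.2857, 0).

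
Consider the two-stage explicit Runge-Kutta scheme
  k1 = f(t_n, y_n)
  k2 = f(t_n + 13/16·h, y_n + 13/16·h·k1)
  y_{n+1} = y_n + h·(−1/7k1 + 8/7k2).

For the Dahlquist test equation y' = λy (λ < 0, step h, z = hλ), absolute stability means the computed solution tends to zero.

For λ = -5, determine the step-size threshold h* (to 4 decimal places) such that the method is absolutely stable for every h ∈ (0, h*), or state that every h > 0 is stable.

Set f=λy, z=hλ:
  k1=λy_n ⇒ h·k1=z·y_n;  k2=λ(1+13/16z)y_n ⇒ h·k2=z(1+13/16z)y_n
  y_{n+1}/y_n = 1 − 1/7z + 8/7z(1+13/16z) = 1 + z + 13/14z²
  Hence R(z) = 1 + z + 13/14z².

Need |R(x)|<1, x<0.
x=-1.5: |R|=1.5893
R=1: x+13/14x²=0 ⇒ x=−14/13=-1.0769; min R=1−1/(4·13/14)=0.7308>−1
Confirm numerically:
  x=-0.905: |R|=0.85552 <1
  x=-0.870: |R|=0.83284 <1
  x=-0.575: |R|=0.73201 <1
  x=-1.585: |R|=1.74778 >1
  x=-1.284: |R|=1.24689 >1
Interval (-1.0769, 0).

(-1.0769,0); λ=-5 ⇒ h* = (14/13)/5 = 0.2154.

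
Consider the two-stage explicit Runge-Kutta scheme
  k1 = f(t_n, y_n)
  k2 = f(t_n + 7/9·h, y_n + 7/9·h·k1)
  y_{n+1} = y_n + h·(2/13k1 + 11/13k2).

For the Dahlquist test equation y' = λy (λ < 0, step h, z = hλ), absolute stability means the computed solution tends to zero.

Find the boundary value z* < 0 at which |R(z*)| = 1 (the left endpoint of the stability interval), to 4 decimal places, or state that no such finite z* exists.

left endpoint -1.5195.

On y'=λy, z=hλ:
  k1=λy_n ⇒ h·k1=z·y_n;  k2=λ(1+7/9z)y_n ⇒ h·k2=z(1+7/9z)y_n
  y_{n+1}/y_n = 1 + 2/13z + 11/13z(1+7/9z) = 1 + z + 77/117z²
  R(z) = 1 + z + 77/117z².

Need |R(x)|<1, x<0.
x=-1.02: |R|=0.6647
R=1: x+77/117x²=0 ⇒ x=−117/77=-1.5195; min R=1−1/(4·77/117)=0.6201>−1
Confirm numerically:
  x=-0.976: |R|=0.65091 <1
  x=-0.824: |R|=0.62285 <1
  x=-0.628: |R|=0.63155 <1
  x=-1.848: |R|=1.39955 >1
  x=-1.808: |R|=1.34330 >1
  x=-1.551: |R|=1.03217 >1
Stable set (-1.5195, 0).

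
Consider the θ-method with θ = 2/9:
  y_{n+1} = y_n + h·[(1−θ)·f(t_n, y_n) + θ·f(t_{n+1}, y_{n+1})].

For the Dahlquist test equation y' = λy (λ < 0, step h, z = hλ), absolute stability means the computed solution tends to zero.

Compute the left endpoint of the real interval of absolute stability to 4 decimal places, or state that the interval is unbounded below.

On y'=λy, z=hλ:
  y_{n+1} = y_n + z·[7/9·y_n + 2/9·y_{n+1}] ⇒ (1 − 2/9z)y_{n+1} = (1 + 7/9z)y_n
  ⇒ R(z) = (1 + 7/9z)/(1 − 2/9z).

Solve |R(x)|<1 on ℝ⁻.
x=-0.7: |R|=0.3942
R=−1: 1+7/9x = −1+2/9x ⇒ -5/9x=2 ⇒ x=2/(-5/9)=-3.6000
Confirm numerically:
  x=-3.199: |R|=0.86979 <1
  x=-2.466: |R|=0.59302 <1
  x=-1.806: |R|=0.28877 <1
  x=-3.982: |R|=1.11259 >1
  x=-3.940: |R|=1.10071 >1
So |R|<1 on (-3.6000, 0).

z* = -3.6000.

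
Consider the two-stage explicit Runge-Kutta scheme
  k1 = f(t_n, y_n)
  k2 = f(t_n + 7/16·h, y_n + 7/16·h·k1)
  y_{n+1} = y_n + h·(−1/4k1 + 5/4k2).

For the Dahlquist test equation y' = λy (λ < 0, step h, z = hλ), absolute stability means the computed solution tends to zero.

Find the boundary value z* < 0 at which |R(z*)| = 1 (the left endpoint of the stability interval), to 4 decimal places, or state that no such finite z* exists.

z* = -1.8286.

With y'=λy (z=hλ):
  k1=λy_n ⇒ h·k1=z·y_n;  k2=λ(1+7/16z)y_n ⇒ h·k2=z(1+7/16z)y_n
  y_{n+1}/y_n = 1 − 1/4z + 5/4z(1+7/16z) = 1 + z + 35/64z²
  ⇒ R(z) = 1 + z + 35/64z².

Find x<0 with |R(x)|<1.
x=-1.41: |R|=0.6772
R=1: x+35/64x²=0 ⇒ x=−64/35=-1.8286; min R=1−1/(4·35/64)=0.5429>−1
Confirm numerically:
  x=-1.207: |R|=0.58971 <1
  x=-1.201: |R|=0.58781 <1
  x=-0.755: |R|=0.55673 <1
  x=-2.153: |R|=1.38199 >1
  x=-2.122: |R|=1.34051 >1
Stable set (-1.8286, 0).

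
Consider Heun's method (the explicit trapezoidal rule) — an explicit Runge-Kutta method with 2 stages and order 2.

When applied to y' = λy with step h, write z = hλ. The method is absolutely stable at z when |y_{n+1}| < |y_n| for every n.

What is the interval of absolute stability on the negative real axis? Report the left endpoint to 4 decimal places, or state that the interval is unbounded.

Set f=λy, z=hλ:
  order 2, 2-stage ⇒ R(z)=1+z+z^2/2
  (e.g. R(-1.6)=0.68000, |R|=0.68000)

Need |R(x)|<1, x<0.
x=-1.6: |R|=0.6800
|R(-1.93)|=0.9325 |R(-1.58)|=0.6682 |R(-1.53)|=0.6404
Bisect:
  x_lo=-2.8958 |R|=2.2970  x_hi=-0.2403 |R|=0.7886
  mid=-1.56805 |R|=0.66134 →hi
  mid=-2.23192 |R|=1.25882 →lo
  mid=-1.89999 |R|=0.90499 →hi
  mid=-2.06596 |R|=1.06813 →lo
  mid=-1.98297 |R|=0.98312 →hi
  mid=-2.02446 |R|=1.02476 →lo
  mid=-2.00372 |R|=1.00372 →lo
  mid=-1.99334 |R|=0.99337 →hi
  ...
  [-2.00015,-1.99999] ⇒ x*=-2.0000
So |R|<1 on (-2.0000, 0).

(-2.0000, 0).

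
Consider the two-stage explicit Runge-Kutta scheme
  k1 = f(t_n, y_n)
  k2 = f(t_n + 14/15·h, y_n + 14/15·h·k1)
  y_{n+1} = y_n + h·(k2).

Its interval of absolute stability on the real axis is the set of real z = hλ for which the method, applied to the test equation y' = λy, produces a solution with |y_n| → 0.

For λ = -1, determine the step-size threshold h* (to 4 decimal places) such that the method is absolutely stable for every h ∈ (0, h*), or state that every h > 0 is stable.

(-1.0714,0); λ=-1 ⇒ h* = (15/14)/1 = 1.0714.

Set f=λy, z=hλ:
  k1=λy_n ⇒ h·k1=z·y_n;  k2=λ(1+14/15z)y_n ⇒ h·k2=z(1+14/15z)y_n
  y_{n+1}/y_n = 1 + z(1+14/15z) = 1 + z + 14/15z²
  R(z) = 1 + z + 14/15z².

Find x<0 with |R(x)|<1.
x=-0.67: |R|=0.7490
R=1: x+14/15x²=0 ⇒ x=−15/14=-1.0714; min R=1−1/(4·14/15)=0.7321>−1
Confirm numerically:
  x=-0.768: |R|=0.78250 <1
  x=-0.649: |R|=0.74412 <1
  x=-0.639: |R|=0.74210 <1
  x=-0.607: |R|=0.73689 <1
  x=-1.582: |R|=1.75388 >1
  x=-1.190: |R|=1.13169 >1
So |R|<1 on (-1.0714, 0).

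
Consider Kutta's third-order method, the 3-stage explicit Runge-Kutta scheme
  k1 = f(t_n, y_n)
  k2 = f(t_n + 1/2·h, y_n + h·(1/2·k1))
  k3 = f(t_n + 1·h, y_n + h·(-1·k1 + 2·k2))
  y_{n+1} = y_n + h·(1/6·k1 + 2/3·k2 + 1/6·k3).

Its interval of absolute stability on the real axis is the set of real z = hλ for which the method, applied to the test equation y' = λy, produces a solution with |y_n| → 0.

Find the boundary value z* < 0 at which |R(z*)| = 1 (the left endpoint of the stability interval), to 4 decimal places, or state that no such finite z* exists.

On y'=λy, z=hλ:
  order 3, 3-stage ⇒ R(z)=1+z+z^2/2+z^3/6
  (e.g. R(-0.75)=0.46094, |R|=0.46094)

Find x<0 with |R(x)|<1.
x=-0.75: |R|=0.4609
|R(-2.65)|=1.2404 |R(-2)|=0.3333 |R(-1.32)|=0.1679
Bisect:
  x_lo=-2.8843 |R|=1.7240  x_hi=-0.2898 |R|=0.7482
  mid=-1.58705 |R|=0.00609 →hi
  mid=-2.23569 |R|=0.59898 →hi
  mid=-2.56001 |R|=1.07943 →lo
  mid=-2.39785 |R|=0.82083 →hi
  mid=-2.47893 |R|=0.94526 →hi
  mid=-2.51947 |R|=1.01110 →lo
  mid=-2.49920 |R|=0.97787 →hi
  mid=-2.50934 |R|=0.99441 →hi
  mid=-2.51441 |R|=1.00273 →lo
  ...
  [-2.51282,-2.51266] ⇒ x*=-2.5127
Interval (-2.5127, 0).

z* = -2.5127.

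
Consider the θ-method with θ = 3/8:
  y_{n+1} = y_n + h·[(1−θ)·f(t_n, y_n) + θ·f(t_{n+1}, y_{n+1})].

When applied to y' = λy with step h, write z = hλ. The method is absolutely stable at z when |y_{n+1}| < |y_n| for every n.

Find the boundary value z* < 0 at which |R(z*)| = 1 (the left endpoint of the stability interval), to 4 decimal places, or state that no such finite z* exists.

With y'=λy (z=hλ):
  y_{n+1} = y_n + z·[5/8·y_n + 3/8·y_{n+1}] ⇒ (1 − 3/8z)y_{n+1} = (1 + 5/8z)y_n
  so R(z) = (1 + 5/8z)/(1 − 3/8z).

Find x<0 with |R(x)|<1.
x=-0.36: |R|=0.6828
R=−1: 1+5/8x = −1+3/8x ⇒ -1/4x=2 ⇒ x=2/(-1/4)=-8.0000
Confirm numerically:
  x=-7.716: |R|=0.98176 <1
  x=-6.855: |R|=0.91983 <1
  x=-3.566: |R|=0.52572 <1
  x=-3.449: |R|=0.50390 <1
  x=-8.346: |R|=1.02095 >1
  x=-8.204: |R|=1.01251 >1
So |R|<1 on (-8.0000, 0).

z* = -8.0000.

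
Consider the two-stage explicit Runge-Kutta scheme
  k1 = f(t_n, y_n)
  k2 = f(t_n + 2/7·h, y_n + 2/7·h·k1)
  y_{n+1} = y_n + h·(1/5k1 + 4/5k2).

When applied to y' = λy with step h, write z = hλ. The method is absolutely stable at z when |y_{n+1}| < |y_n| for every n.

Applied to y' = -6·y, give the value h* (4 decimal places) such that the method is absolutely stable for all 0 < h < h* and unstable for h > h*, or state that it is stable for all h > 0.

Test eqn y'=λy, z=hλ:
  k1=λy_n ⇒ h·k1=z·y_n;  k2=λ(1+2/7z)y_n ⇒ h·k2=z(1+2/7z)y_n
  y_{n+1}/y_n = 1 + 1/5z + 4/5z(1+2/7z) = 1 + z + 8/35z²
  so R(z) = 1 + z + 8/35z².

Boundary: |R(x)|=1, x<0.
x=-0.75: |R|=0.3786
R=1: x+8/35x²=0 ⇒ x=−35/8=-4.3750; min R=1−1/(4·8/35)=-0.0938>−1
Confirm numerically:
  x=-4.049: |R|=0.69829 <1
  x=-3.917: |R|=0.58995 <1
  x=-2.507: |R|=0.07042 <1
  x=-4.908: |R|=1.59793 >1
  x=-4.515: |R|=1.14448 >1
  x=-4.458: |R|=1.08457 >1
Stable set (-4.3750, 0).

(-4.3750,0); λ=-6 ⇒ h* = (35/8)/6 = 0.7292.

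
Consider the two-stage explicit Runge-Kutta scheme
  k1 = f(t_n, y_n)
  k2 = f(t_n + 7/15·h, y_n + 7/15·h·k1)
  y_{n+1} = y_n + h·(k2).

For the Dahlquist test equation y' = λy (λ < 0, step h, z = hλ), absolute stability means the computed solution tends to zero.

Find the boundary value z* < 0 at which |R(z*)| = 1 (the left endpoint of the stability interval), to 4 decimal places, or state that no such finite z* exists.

left endpoint -2.1429.

On y'=λy, z=hλ:
  k1=λy_n ⇒ h·k1=z·y_n;  k2=λ(1+7/15z)y_n ⇒ h·k2=z(1+7/15z)y_n
  y_{n+1}/y_n = 1 + z(1+7/15z) = 1 + z + 7/15z²
  so R(z) = 1 + z + 7/15z².

Find x<0 with |R(x)|<1.
x=-0.7: |R|=0.5287
R=1: x+7/15x²=0 ⇒ x=−15/7=-2.1429; min R=1−1/(4·7/15)=0.4643>−1
Confirm numerically:
  x=-1.578: |R|=0.58404 <1
  x=-1.573: |R|=0.58169 <1
  x=-1.532: |R|=0.56328 <1
  x=-1.148: |R|=0.46702 <1
  x=-2.680: |R|=1.67179 >1
  x=-2.407: |R|=1.29670 >1
  x=-2.390: |R|=1.27565 >1
Stable set (-2.1429, 0).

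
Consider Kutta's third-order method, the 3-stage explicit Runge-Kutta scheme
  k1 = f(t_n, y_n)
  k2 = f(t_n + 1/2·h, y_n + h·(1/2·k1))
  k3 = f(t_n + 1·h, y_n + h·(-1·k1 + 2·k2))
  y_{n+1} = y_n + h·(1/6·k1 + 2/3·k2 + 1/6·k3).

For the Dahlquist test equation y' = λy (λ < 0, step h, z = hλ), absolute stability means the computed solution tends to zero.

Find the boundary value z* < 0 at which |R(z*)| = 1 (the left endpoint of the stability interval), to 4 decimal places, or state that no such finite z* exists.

z* = -2.5127.

Set f=λy, z=hλ:
  order 3, 3-stage ⇒ R(z)=1+z+z^2/2+z^3/6
  (e.g. R(-1.16)=0.25265, |R|=0.25265)

Need |R(x)|<1, x<0.
x=-1.16: |R|=0.2527
|R(-1.66)|=0.0446 |R(-1.28)|=0.1897 |R(-1.1)|=0.2832
Bisect:
  x_lo=-2.9857 |R|=1.9643  x_hi=-0.1078 |R|=0.8978
  mid=-1.54675 |R|=0.03272 →hi
  mid=-2.26620 |R|=0.63811 →hi
  mid=-2.62593 |R|=1.19603 →lo
  mid=-2.44606 |R|=0.89368 →hi
  mid=-2.53600 |R|=1.03864 →lo
  mid=-2.49103 |R|=0.96465 →hi
  mid=-2.51351 |R|=1.00126 →lo
  mid=-2.50227 |R|=0.98286 →hi
  ...
  [-2.51281,-2.51263] ⇒ x*=-2.5127
Stable set (-2.5127, 0).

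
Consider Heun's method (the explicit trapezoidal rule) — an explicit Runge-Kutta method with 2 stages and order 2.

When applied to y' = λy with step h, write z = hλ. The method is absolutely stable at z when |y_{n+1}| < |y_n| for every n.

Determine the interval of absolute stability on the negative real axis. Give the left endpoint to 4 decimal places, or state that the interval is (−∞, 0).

With y'=λy (z=hλ):
  order 2, 2-stage ⇒ R(z)=1+z+z^2/2
  (e.g. R(-0.55)=0.60125, |R|=0.60125)

Boundary: |R(x)|=1, x<0.
x=-0.55: |R|=0.6013
|R(-1.84)|=0.8528 |R(-1.72)|=0.7592 |R(-1.15)|=0.5112
Bisect:
  x_lo=-2.5460 |R|=1.6950  x_hi=-0.1648 |R|=0.8488
  mid=-1.35541 |R|=0.56316 →hi
  mid=-1.95070 |R|=0.95192 →hi
  mid=-2.24834 |R|=1.27918 →lo
  mid=-2.09952 |R|=1.10448 →lo
  mid=-2.02511 |R|=1.02543 →lo
  mid=-1.98791 |R|=0.98798 →hi
  mid=-2.00651 |R|=1.00653 →lo
  mid=-1.99721 |R|=0.99721 →hi
  ...
  [-2.00011,-1.99997] ⇒ x*=-2.0000
So |R|<1 on (-2.0000, 0).

(-2.0000, 0).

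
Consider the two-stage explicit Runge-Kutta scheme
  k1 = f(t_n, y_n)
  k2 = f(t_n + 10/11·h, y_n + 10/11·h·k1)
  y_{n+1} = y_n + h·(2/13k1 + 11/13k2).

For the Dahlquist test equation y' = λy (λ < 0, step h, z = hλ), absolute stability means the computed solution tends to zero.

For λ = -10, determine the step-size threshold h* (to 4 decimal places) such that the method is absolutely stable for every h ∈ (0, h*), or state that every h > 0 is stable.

On y'=λy, z=hλ:
  k1=λy_n ⇒ h·k1=z·y_n;  k2=λ(1+10/11z)y_n ⇒ h·k2=z(1+10/11z)y_n
  y_{n+1}/y_n = 1 + 2/13z + 11/13z(1+10/11z) = 1 + z + 10/13z²
  ⇒ R(z) = 1 + z + 10/13z².

Boundary: |R(x)|=1, x<0.
x=-0.97: |R|=0.7538
R=1: x+10/13x²=0 ⇒ x=−13/10=-1.3000; min R=1−1/(4·10/13)=0.6750>−1
Confirm numerically:
  x=-1.136: |R|=0.85669 <1
  x=-0.971: |R|=0.75426 <1
  x=-0.792: |R|=0.69051 <1
  x=-0.567: |R|=0.68030 <1
  x=-1.826: |R|=1.73883 >1
  x=-1.532: |R|=1.27340 >1
  x=-1.327: |R|=1.02756 >1
Interval (-1.3000, 0).

(-1.3000,0); λ=-10 ⇒ h* = (13/10)/10 = 0.1300.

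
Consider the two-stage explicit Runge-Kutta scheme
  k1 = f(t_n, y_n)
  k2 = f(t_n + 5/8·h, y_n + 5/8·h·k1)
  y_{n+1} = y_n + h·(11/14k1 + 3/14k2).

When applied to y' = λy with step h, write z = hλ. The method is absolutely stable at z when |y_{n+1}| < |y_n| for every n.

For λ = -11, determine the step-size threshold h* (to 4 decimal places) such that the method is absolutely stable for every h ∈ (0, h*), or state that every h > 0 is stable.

(-7.4667,0); λ=-11 ⇒ h* = (112/15)/11 = 0.6788.

Set f=λy, z=hλ:
  k1=λy_n ⇒ h·k1=z·y_n;  k2=λ(1+5/8z)y_n ⇒ h·k2=z(1+5/8z)y_n
  y_{n+1}/y_n = 1 + 11/14z + 3/14z(1+5/8z) = 1 + z + 15/112z²
  R(z) = 1 + z + 15/112z².

Find x<0 with |R(x)|<1.
x=-1.6: |R|=0.2571
R=1: x+15/112x²=0 ⇒ x=−112/15=-7.4667; min R=1−1/(4·15/112)=-0.8667>−1
Confirm numerically:
  x=-7.124: |R|=0.67306 <1
  x=-3.713: |R|=0.86661 <1
  x=-3.279: |R|=0.83902 <1
  x=-7.757: |R|=1.30162 >1
  x=-7.668: |R|=1.20676 >1
  x=-7.556: |R|=1.09040 >1
So |R|<1 on (-7.4667, 0).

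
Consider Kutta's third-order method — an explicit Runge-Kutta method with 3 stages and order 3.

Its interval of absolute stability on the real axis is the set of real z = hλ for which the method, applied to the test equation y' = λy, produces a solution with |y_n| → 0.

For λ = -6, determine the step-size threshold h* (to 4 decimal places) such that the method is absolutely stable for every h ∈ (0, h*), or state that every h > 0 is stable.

(-2.5127,0); λ=-6 ⇒ h* = 0.4188.

On y'=λy, z=hλ:
  order 3, 3-stage ⇒ R(z)=1+z+z^2/2+z^3/6
  (e.g. R(-0.94)=0.36337, |R|=0.36337)

Need |R(x)|<1, x<0.
x=-0.94: |R|=0.3634
|R(-2.74)|=1.4147 |R(-2.35)|=0.7517 |R(-1.58)|=0.0108
Bisect:
  x_lo=-2.9766 |R|=1.9422  x_hi=-0.3560 |R|=0.6998
  mid=-1.66634 |R|=0.04914 →hi
  mid=-2.32149 |R|=0.71204 →hi
  mid=-2.64907 |R|=1.23862 →lo
  mid=-2.48528 |R|=0.95541 →hi
  mid=-2.56717 |R|=1.09176 →lo
  mid=-2.52623 |R|=1.02231 →lo
  mid=-2.50575 |R|=0.98854 →hi
  mid=-2.51599 |R|=1.00534 →lo
  ...
  [-2.51279,-2.51263] ⇒ x*=-2.5127
Stable set (-2.5127, 0).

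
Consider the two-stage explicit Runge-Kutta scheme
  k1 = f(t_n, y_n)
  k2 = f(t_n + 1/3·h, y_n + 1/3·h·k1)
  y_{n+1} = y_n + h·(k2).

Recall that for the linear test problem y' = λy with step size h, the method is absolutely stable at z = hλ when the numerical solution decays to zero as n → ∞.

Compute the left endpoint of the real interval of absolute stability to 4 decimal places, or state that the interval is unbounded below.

left endpoint -3.0000.

Test eqn y'=λy, z=hλ:
  k1=λy_n ⇒ h·k1=z·y_n;  k2=λ(1+1/3z)y_n ⇒ h·k2=z(1+1/3z)y_n
  y_{n+1}/y_n = 1 + z(1+1/3z) = 1 + z + 1/3z²
  R(z) = 1 + z + 1/3z².

Find x<0 with |R(x)|<1.
x=-0.71: |R|=0.4580
R=1: x+1/3x²=0 ⇒ x=−3=-3.0000; min R=1−1/(4·1/3)=0.2500>−1
Confirm numerically:
  x=-2.636: |R|=0.68017 <1
  x=-2.389: |R|=0.51344 <1
  x=-2.175: |R|=0.40187 <1
  x=-2.131: |R|=0.38272 <1
  x=-3.600: |R|=1.72000 >1
  x=-3.592: |R|=1.70882 >1
  x=-3.423: |R|=1.48264 >1
So |R|<1 on (-3.0000, 0).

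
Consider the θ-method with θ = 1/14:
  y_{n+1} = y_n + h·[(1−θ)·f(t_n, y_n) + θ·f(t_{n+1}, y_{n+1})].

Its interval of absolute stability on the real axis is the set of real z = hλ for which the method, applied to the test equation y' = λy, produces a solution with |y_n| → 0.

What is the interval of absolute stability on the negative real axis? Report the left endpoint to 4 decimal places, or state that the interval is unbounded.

With y'=λy (z=hλ):
  y_{n+1} = y_n + z·[13/14·y_n + 1/14·y_{n+1}] ⇒ (1 − 1/14z)y_{n+1} = (1 + 13/14z)y_n
  Hence R(z) = (1 + 13/14z)/(1 − 1/14z).

Boundary: |R(x)|=1, x<0.
x=-1.39: |R|=0.2645
R=−1: 1+13/14x = −1+1/14x ⇒ -6/7x=2 ⇒ x=2/(-6/7)=-2.3333
Confirm numerically:
  x=-1.777: |R|=0.57685 <1
  x=-1.443: |R|=0.30817 <1
  x=-1.424: |R|=0.29253 <1
  x=-1.373: |R|=0.25037 <1
  x=-2.895: |R|=1.39893 >1
  x=-2.621: |R|=1.20769 >1
  x=-2.591: |R|=1.18637 >1
Interval (-2.3333, 0).

z∈(-2.3333,0).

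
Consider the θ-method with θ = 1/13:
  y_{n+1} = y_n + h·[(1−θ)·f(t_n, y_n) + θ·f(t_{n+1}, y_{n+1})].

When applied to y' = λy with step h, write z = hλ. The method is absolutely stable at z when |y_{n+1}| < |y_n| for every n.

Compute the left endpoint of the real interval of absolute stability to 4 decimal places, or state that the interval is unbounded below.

On y'=λy, z=hλ:
  y_{n+1} = y_n + z·[12/13·y_n + 1/13·y_{n+1}] ⇒ (1 − 1/13z)y_{n+1} = (1 + 12/13z)y_n
  so R(z) = (1 + 12/13z)/(1 − 1/13z).

Need |R(x)|<1, x<0.
x=-0.83: |R|=0.2198
R=−1: 1+12/13x = −1+1/13x ⇒ -11/13x=2 ⇒ x=2/(-11/13)=-2.3636
Confirm numerically:
  x=-1.940: |R|=0.68809 <1
  x=-1.876: |R|=0.63942 <1
  x=-1.591: |R|=0.41752 <1
  x=-1.499: |R|=0.34402 <1
  x=-2.866: |R|=1.34829 >1
  x=-2.385: |R|=1.01527 >1
So |R|<1 on (-2.3636, 0).

z* = -2.3636.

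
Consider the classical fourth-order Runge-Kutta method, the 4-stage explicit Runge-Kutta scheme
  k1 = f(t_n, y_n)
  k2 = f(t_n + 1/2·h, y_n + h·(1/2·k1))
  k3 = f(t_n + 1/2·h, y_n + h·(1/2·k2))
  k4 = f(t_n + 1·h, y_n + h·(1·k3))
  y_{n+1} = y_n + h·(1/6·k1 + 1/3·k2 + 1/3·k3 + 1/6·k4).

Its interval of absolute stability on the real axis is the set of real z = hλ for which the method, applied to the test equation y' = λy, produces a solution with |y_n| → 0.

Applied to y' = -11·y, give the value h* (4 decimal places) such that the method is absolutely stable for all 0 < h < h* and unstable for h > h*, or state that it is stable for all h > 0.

Set f=λy, z=hλ:
  order 4, 4-stage ⇒ R(z)=1+z+z^2/2+z^3/6+z^4/24
  (e.g. R(-1.54)=0.27144, |R|=0.27144)

Solve |R(x)|<1 on ℝ⁻.
x=-1.54: |R|=0.2714
|R(-2.21)|=0.4270 |R(-1.8)|=0.2854 |R(-0.64)|=0.5281
Bisect:
  x_lo=-3.5972 |R|=3.0913  x_hi=-0.2445 |R|=0.7831
  mid=-1.92084 |R|=0.31000 →hi
  mid=-2.75900 |R|=0.96107 →hi
  mid=-3.17808 |R|=1.77272 →lo
  mid=-2.96854 |R|=1.31330 →lo
  mid=-2.86377 |R|=1.12491 →lo
  mid=-2.81138 |R|=1.04005 →lo
  mid=-2.78519 |R|=0.99985 →hi
  mid=-2.79829 |R|=1.01977 →lo
  ...
  [-2.78540,-2.78519] ⇒ x*=-2.7853
So |R|<1 on (-2.7853, 0).

(-2.7853,0); λ=-11 ⇒ h* = 0.2532.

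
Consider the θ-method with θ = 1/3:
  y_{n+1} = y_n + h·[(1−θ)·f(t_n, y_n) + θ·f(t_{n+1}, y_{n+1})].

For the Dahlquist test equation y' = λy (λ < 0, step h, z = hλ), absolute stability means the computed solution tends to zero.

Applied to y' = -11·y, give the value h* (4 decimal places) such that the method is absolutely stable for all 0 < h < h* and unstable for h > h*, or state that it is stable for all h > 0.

(-6.0000,0); λ=-11 ⇒ h* = (6)/11 = 0.5455.

With y'=λy (z=hλ):
  y_{n+1} = y_n + z·[2/3·y_n + 1/3·y_{n+1}] ⇒ (1 − 1/3z)y_{n+1} = (1 + 2/3z)y_n
  Hence R(z) = (1 + 2/3z)/(1 − 1/3z).

Find x<0 with |R(x)|<1.
x=-1.56: |R|=0.0263
R=−1: 1+2/3x = −1+1/3x ⇒ -1/3x=2 ⇒ x=2/(-1/3)=-6.0000
Confirm numerically:
  x=-5.940: |R|=0.99329 <1
  x=-4.561: |R|=0.80968 <1
  x=-2.761: |R|=0.43777 <1
  x=-6.524: |R|=1.05502 >1
  x=-6.263: |R|=1.02839 >1
  x=-6.188: |R|=1.02046 >1
So |R|<1 on (-6.0000, 0).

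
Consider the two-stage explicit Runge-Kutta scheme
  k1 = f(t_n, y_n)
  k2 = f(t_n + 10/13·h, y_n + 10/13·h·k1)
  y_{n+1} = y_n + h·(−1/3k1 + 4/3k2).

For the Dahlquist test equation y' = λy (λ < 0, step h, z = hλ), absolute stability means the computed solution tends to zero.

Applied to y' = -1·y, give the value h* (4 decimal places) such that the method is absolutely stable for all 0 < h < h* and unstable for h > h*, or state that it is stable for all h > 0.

Test eqn y'=λy, z=hλ:
  k1=λy_n ⇒ h·k1=z·y_n;  k2=λ(1+10/13z)y_n ⇒ h·k2=z(1+10/13z)y_n
  y_{n+1}/y_n = 1 − 1/3z + 4/3z(1+10/13z) = 1 + z + 40/39z²
  so R(z) = 1 + z + 40/39z².

Find x<0 with |R(x)|<1.
x=-0.38: |R|=0.7681
R=1: x+40/39x²=0 ⇒ x=−39/40=-0.9750; min R=1−1/(4·40/39)=0.7562>−1
Confirm numerically:
  x=-0.753: |R|=0.82855 <1
  x=-0.464: |R|=0.75682 <1
  x=-0.430: |R|=0.75964 <1
  x=-1.535: |R|=1.88164 >1
  x=-1.054: |R|=1.08540 >1
So |R|<1 on (-0.9750, 0).

(-0.9750,0); λ=-1 ⇒ h* = (39/40)/1 = 0.9750.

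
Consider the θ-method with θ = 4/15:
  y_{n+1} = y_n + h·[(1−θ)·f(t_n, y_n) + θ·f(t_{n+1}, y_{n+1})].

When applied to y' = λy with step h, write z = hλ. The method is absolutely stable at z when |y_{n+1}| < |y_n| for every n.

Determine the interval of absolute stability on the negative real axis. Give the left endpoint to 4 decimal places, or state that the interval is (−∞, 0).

Test eqn y'=λy, z=hλ:
  y_{n+1} = y_n + z·[11/15·y_n + 4/15·y_{n+1}] ⇒ (1 − 4/15z)y_{n+1} = (1 + 11/15z)y_n
  Hence R(z) = (1 + 11/15z)/(1 − 4/15z).

Need |R(x)|<1, x<0.
x=-1.4: |R|=0.0194
R=−1: 1+11/15x = −1+4/15x ⇒ -7/15x=2 ⇒ x=2/(-7/15)=-4.2857
Confirm numerically:
  x=-3.383: |R|=0.77853 <1
  x=-2.443: |R|=0.47929 <1
  x=-2.318: |R|=0.43251 <1
  x=-4.868: |R|=1.11824 >1
  x=-4.859: |R|=1.11654 >1
Interval (-4.2857, 0).

(-4.2857, 0).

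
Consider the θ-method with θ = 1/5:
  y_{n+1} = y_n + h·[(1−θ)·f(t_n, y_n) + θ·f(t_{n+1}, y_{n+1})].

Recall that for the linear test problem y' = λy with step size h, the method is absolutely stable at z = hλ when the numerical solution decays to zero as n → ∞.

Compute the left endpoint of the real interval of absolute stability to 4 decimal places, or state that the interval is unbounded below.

With y'=λy (z=hλ):
  y_{n+1} = y_n + z·[4/5·y_n + 1/5·y_{n+1}] ⇒ (1 − 1/5z)y_{n+1} = (1 + 4/5z)y_n
  R(z) = (1 + 4/5z)/(1 − 1/5z).

Boundary: |R(x)|=1, x<0.
x=-0.31: |R|=0.7081
R=−1: 1+4/5x = −1+1/5x ⇒ -3/5x=2 ⇒ x=2/(-3/5)=-3.3333
Confirm numerically:
  x=-1.785: |R|=0.31540 <1
  x=-1.648: |R|=0.23947 <1
  x=-1.589: |R|=0.20580 <1
  x=-3.726: |R|=1.13500 >1
  x=-3.432: |R|=1.03510 >1
Interval (-3.3333, 0).

left endpoint -3.3333.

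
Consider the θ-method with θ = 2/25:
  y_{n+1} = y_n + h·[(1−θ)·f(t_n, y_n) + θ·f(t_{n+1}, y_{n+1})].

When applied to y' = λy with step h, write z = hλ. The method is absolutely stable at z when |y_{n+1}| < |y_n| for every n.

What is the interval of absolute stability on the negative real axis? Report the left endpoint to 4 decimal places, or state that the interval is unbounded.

Set f=λy, z=hλ:
  y_{n+1} = y_n + z·[23/25·y_n + 2/25·y_{n+1}] ⇒ (1 − 2/25z)y_{n+1} = (1 + 23/25z)y_n
  so R(z) = (1 + 23/25z)/(1 − 2/25z).

Boundary: |R(x)|=1, x<0.
x=-0.76: |R|=0.2836
R=−1: 1+23/25x = −1+2/25x ⇒ -21/25x=2 ⇒ x=2/(-21/25)=-2.3810
Confirm numerically:
  x=-2.324: |R|=0.95966 <1
  x=-2.143: |R|=0.82937 <1
  x=-2.089: |R|=0.78988 <1
  x=-2.826: |R|=1.30491 >1
  x=-2.581: |R|=1.13928 >1
Stable set (-2.3810, 0).

z∈(-2.3810,0).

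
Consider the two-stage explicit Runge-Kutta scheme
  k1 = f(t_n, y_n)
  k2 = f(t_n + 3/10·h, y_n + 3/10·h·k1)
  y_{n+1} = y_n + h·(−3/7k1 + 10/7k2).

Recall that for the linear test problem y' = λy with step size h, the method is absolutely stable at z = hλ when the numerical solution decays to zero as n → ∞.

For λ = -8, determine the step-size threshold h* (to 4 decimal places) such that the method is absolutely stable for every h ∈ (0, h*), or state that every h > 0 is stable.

(-2.3333,0); λ=-8 ⇒ h* = (7/3)/8 = 0.2917.

On y'=λy, z=hλ:
  k1=λy_n ⇒ h·k1=z·y_n;  k2=λ(1+3/10z)y_n ⇒ h·k2=z(1+3/10z)y_n
  y_{n+1}/y_n = 1 − 3/7z + 10/7z(1+3/10z) = 1 + z + 3/7z²
  R(z) = 1 + z + 3/7z².

Boundary: |R(x)|=1, x<0.
x=-0.55: |R|=0.5796
R=1: x+3/7x²=0 ⇒ x=−7/3=-2.3333; min R=1−1/(4·3/7)=0.4167>−1
Confirm numerically:
  x=-1.872: |R|=0.62988 <1
  x=-1.306: |R|=0.42499 <1
  x=-1.294: |R|=0.42362 <1
  x=-1.186: |R|=0.41683 <1
  x=-2.742: |R|=1.48024 >1
  x=-2.709: |R|=1.43615 >1
Stable set (-2.3333, 0).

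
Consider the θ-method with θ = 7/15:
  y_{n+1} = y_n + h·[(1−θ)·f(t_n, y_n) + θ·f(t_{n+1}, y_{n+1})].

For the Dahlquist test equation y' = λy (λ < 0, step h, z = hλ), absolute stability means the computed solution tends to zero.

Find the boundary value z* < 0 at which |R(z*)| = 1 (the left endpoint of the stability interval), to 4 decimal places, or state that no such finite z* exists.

With y'=λy (z=hλ):
  y_{n+1} = y_n + z·[8/15·y_n + 7/15·y_{n+1}] ⇒ (1 − 7/15z)y_{n+1} = (1 + 8/15z)y_n
  so R(z) = (1 + 8/15z)/(1 − 7/15z).

Solve |R(x)|<1 on ℝ⁻.
x=-1.36: |R|=0.1680
R=−1: 1+8/15x = −1+7/15x ⇒ -1/15x=2 ⇒ x=2/(-1/15)=-30.0000
Confirm numerically:
  x=-16.102: |R|=0.89118 <1
  x=-15.551: |R|=0.88334 <1
  x=-13.997: |R|=0.85835 <1
  x=-30.280: |R|=1.00123 >1
  x=-30.256: |R|=1.00113 >1
  x=-30.022: |R|=1.00010 >1
Stable set (-30.0000, 0).

z* = -30.0000.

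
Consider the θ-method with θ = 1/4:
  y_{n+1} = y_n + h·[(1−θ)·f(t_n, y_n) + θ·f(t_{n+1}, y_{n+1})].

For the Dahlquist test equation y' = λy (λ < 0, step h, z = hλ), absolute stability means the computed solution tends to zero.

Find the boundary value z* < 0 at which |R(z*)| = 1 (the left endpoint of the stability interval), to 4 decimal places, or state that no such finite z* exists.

With y'=λy (z=hλ):
  y_{n+1} = y_n + z·[3/4·y_n + 1/4·y_{n+1}] ⇒ (1 − 1/4z)y_{n+1} = (1 + 3/4z)y_n
  so R(z) = (1 + 3/4z)/(1 − 1/4z).

Need |R(x)|<1, x<0.
x=-1.2: |R|=0.0769
R=−1: 1+3/4x = −1+1/4x ⇒ -1/2x=2 ⇒ x=2/(-1/2)=-4.0000
Confirm numerically:
  x=-3.880: |R|=0.96954 <1
  x=-3.550: |R|=0.88079 <1
  x=-1.797: |R|=0.23995 <1
  x=-1.724: |R|=0.20475 <1
  x=-4.512: |R|=1.12030 >1
  x=-4.486: |R|=1.11454 >1
  x=-4.253: |R|=1.06131 >1
Stable set (-4.0000, 0).

z* = -4.0000.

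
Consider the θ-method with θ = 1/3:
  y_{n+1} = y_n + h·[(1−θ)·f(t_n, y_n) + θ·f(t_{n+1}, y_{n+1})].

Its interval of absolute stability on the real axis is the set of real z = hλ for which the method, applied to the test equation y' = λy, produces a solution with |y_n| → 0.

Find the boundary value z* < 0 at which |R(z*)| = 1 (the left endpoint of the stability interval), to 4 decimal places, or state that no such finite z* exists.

z* = -6.0000.

Set f=λy, z=hλ:
  y_{n+1} = y_n + z·[2/3·y_n + 1/3·y_{n+1}] ⇒ (1 − 1/3z)y_{n+1} = (1 + 2/3z)y_n
  R(z) = (1 + 2/3z)/(1 − 1/3z).

Find x<0 with |R(x)|<1.
x=-0.98: |R|=0.2613
R=−1: 1+2/3x = −1+1/3x ⇒ -1/3x=2 ⇒ x=2/(-1/3)=-6.0000
Confirm numerically:
  x=-4.443: |R|=0.79081 <1
  x=-3.919: |R|=0.69923 <1
  x=-3.778: |R|=0.67217 <1
  x=-6.576: |R|=1.06015 >1
  x=-6.566: |R|=1.05917 >1
  x=-6.223: |R|=1.02418 >1
Interval (-6.0000, 0).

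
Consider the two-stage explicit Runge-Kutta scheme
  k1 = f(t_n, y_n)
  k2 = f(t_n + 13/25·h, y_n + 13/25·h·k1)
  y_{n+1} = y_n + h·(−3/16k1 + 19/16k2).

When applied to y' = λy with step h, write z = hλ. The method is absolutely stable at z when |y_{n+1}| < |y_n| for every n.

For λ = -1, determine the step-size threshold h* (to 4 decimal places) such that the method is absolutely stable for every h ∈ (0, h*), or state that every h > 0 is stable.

(-1.6194,0); λ=-1 ⇒ h* = (400/247)/1 = 1.6194.

With y'=λy (z=hλ):
  k1=λy_n ⇒ h·k1=z·y_n;  k2=λ(1+13/25z)y_n ⇒ h·k2=z(1+13/25z)y_n
  y_{n+1}/y_n = 1 − 3/16z + 19/16z(1+13/25z) = 1 + z + 247/400z²
  ⇒ R(z) = 1 + z + 247/400z².

Solve |R(x)|<1 on ℝ⁻.
x=-1.63: |R|=1.0106
R=1: x+247/400x²=0 ⇒ x=−400/247=-1.6194; min R=1−1/(4·247/400)=0.5951>−1
Confirm numerically:
  x=-1.579: |R|=0.96058 <1
  x=-1.392: |R|=0.80451 <1
  x=-1.220: |R|=0.69909 <1
  x=-1.872: |R|=1.29196 >1
  x=-1.770: |R|=1.16457 >1
  x=-1.649: |R|=1.03011 >1
Stable set (-1.6194, 0).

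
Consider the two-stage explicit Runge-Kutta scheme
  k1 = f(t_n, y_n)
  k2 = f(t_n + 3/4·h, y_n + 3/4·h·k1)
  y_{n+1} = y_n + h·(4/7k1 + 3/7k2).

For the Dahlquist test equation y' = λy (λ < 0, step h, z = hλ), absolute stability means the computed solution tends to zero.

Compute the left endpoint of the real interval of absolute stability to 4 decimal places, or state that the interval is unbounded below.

Set f=λy, z=hλ:
  k1=λy_n ⇒ h·k1=z·y_n;  k2=λ(1+3/4z)y_n ⇒ h·k2=z(1+3/4z)y_n
  y_{n+1}/y_n = 1 + 4/7z + 3/7z(1+3/4z) = 1 + z + 9/28z²
  R(z) = 1 + z + 9/28z².

Find x<0 with |R(x)|<1.
x=-0.88: |R|=0.3689
R=1: x+9/28x²=0 ⇒ x=−28/9=-3.1111; min R=1−1/(4·9/28)=0.2222>−1
Confirm numerically:
  x=-2.916: |R|=0.81713 <1
  x=-2.880: |R|=0.78606 <1
  x=-2.403: |R|=0.45306 <1
  x=-3.327: |R|=1.23087 >1
  x=-3.179: |R|=1.06937 >1
Stable set (-3.1111, 0).

left endpoint -3.1111.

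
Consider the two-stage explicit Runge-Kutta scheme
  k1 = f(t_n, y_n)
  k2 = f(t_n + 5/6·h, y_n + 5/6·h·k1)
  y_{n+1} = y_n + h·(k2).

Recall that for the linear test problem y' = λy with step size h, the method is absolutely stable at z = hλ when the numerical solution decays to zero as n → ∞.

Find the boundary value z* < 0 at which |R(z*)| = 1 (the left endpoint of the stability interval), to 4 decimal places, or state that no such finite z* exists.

With y'=λy (z=hλ):
  k1=λy_n ⇒ h·k1=z·y_n;  k2=λ(1+5/6z)y_n ⇒ h·k2=z(1+5/6z)y_n
  y_{n+1}/y_n = 1 + z(1+5/6z) = 1 + z + 5/6z²
  Hence R(z) = 1 + z + 5/6z².

Solve |R(x)|<1 on ℝ⁻.
x=-0.8: |R|=0.7333
R=1: x+5/6x²=0 ⇒ x=−6/5=-1.2000; min R=1−1/(4·5/6)=0.7000>−1
Confirm numerically:
  x=-1.165: |R|=0.96602 <1
  x=-0.891: |R|=0.77057 <1
  x=-0.742: |R|=0.71680 <1
  x=-1.672: |R|=1.65765 >1
  x=-1.269: |R|=1.07297 >1
Interval (-1.2000, 0).

z* = -1.2000.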